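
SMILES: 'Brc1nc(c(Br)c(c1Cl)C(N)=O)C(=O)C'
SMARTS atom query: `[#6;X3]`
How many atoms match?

7

The query [#6;X3] means: any carbon (aromatic or not) with three total connections.
Check the 15 heavy atoms by environment: 1× n (aromatic, X2) → no; 5× c (aromatic, X3) → match; 2× Br (X1) → no; 2× C (X3) → match; 2× O (X1) → no; 1× N (X3) → no; 1× Cl (X1) → no; 1× C (X4) → no.
Summing the matching environments: 5 + 2 = 7 matching atoms.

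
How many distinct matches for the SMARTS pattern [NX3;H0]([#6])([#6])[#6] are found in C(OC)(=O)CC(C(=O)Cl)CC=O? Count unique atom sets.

0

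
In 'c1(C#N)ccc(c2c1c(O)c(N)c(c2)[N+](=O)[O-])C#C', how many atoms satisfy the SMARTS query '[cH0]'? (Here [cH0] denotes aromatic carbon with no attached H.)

Check the 19 heavy atoms by environment: 7× c (aromatic, H0) → match; 3× c (aromatic, H1) → no; 1× O (H1) → no; 2× C (H0) → no; 1× C (H1) → no; 1× N (charge +1, H0) → no; 1× O (charge -1, H0) → no; 1× O (H0) → no; 1× N (H2) → no; 1× N (H0) → no.
That gives 7 matching atoms.

7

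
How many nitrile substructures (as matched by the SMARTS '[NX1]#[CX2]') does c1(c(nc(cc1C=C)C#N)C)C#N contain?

2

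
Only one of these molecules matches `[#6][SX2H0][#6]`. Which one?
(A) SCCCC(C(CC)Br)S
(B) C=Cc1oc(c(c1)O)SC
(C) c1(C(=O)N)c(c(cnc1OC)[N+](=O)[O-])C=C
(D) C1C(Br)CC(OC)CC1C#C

[#6][SX2H0][#6] describes an aliphatic sulfur bridging two carbons with no H on the sulfur (a thioether).
(A) has a thiol (-SH) but the sulfur has H1, not H0 bridging two carbons.
(B) contains a methylthio ether (-SCH3), which satisfies every atom and bond constraint.
(C) has a methoxy ether (-OCH3) but the bridging atom is O, not S.
(D) has a methoxy ether (-OCH3) but the bridging atom is O, not S.
So the answer is (B).

B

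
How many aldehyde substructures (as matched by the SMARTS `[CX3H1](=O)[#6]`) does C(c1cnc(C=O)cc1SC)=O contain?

2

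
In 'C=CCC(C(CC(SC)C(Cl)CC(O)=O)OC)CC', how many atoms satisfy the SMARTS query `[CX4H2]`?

The query [CX4H2] means: sp3 carbon (X4) with exactly two hydrogens.
Check the 19 heavy atoms by environment: 4× C (H2, X4) → match; 4× C (H1, X4) → no; 3× C (H3, X4) → no; 1× Cl (H0, X1) → no; 1× C (H0, X3) → no; 1× O (H0, X1) → no; 1× O (H1, X2) → no; 1× O (H0, X2) → no; 1× C (H1, X3) → no; 1× C (H2, X3) → no; 1× S (H0, X2) → no.
That gives 4 matching atoms.

4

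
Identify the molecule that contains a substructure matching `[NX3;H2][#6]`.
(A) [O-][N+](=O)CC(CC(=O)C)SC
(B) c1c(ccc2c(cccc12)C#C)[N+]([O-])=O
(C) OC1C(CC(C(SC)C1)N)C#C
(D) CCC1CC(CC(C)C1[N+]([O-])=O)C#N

C

[NX3;H2][#6] describes a trivalent nitrogen with two H attached to carbon (a primary amine).
(A) has a nitro group (-[N+](=O)[O-]) but the nitrogen is [N+] with no H, not NX3H2.
(B) has a nitro group (-[N+](=O)[O-]) but the nitrogen is [N+] with no H, not NX3H2.
(C) contains a primary amino group (-NH2), which satisfies every atom and bond constraint.
(D) has a nitrile (-C#N) but the nitrogen is NX1 (triple-bonded), not NX3 with two H.
So the answer is (C).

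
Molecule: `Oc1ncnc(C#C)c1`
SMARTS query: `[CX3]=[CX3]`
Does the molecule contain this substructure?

The pattern [CX3]=[CX3] describes a non-aromatic C=C double bond between two sp2 carbons — an alkene.
The closest candidate here is an ethynyl group (-C#CH), but the C-C bond is a triple bond, not a double bond. No other fragment satisfies the full query, so there is no match.

No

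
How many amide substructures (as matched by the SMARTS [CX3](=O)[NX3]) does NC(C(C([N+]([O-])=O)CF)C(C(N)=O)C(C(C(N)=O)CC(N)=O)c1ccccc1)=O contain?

[CX3](=O)[NX3] is the SMARTS for an amide: a carbonyl carbon bonded to a trivalent nitrogen.
The molecule carries 4 separate instances of a primary amide (-C(=O)NH2) meeting every constraint; each maps to a distinct set of atoms, giving 4 matches.

4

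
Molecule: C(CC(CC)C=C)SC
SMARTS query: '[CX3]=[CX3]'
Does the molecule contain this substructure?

Yes

The pattern [CX3]=[CX3] describes a non-aromatic C=C double bond between two sp2 carbons — an alkene.
The molecule carries a vinyl group (-CH=CH2), whose atoms satisfy every constraint of the query, so the pattern matches.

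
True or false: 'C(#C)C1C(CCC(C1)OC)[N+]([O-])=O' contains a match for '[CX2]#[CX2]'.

The pattern [CX2]#[CX2] describes a carbon-carbon triple bond — an alkyne.
The molecule carries an ethynyl group (-C#CH), whose atoms satisfy every constraint of the query, so the pattern matches.

True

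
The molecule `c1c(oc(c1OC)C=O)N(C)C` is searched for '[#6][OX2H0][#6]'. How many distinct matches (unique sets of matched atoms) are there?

1

[#6][OX2H0][#6] is the SMARTS for an ether: an aliphatic oxygen bridging two carbons with no H on the oxygen.
Exactly one fragment in the molecule meets all constraints, giving 1 match.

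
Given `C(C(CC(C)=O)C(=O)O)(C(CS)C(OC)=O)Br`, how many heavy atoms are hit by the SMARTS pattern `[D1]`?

8

The query [D1] means: atom with exactly one heavy-atom neighbour (degree 1).
Check the 17 heavy atoms by environment: 2× C (D2) → no; 6× C (D3) → no; 4× O (D1) → match; 1× O (D2) → no; 2× C (D1) → match; 1× Br (D1) → match; 1× S (D1) → match.
Summing the matching environments: 4 + 2 + 1 + 1 = 8 matching atoms.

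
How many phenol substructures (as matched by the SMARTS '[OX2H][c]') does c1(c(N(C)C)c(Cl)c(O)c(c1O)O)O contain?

4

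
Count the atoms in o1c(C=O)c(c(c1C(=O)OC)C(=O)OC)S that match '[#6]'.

The query [#6] means: #6 matches any atom with atomic number 6 (carbon, aromatic or aliphatic).
Check the 16 heavy atoms by environment: 1× o (aromatic) → no; 4× c (aromatic) → match; 5× C → match; 5× O → no; 1× S → no.
Summing the matching environments: 4 + 5 = 9 matching atoms.

9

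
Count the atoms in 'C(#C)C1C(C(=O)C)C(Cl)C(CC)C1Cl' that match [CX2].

2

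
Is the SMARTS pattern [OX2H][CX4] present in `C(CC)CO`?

Yes

The pattern [OX2H][CX4] describes a hydroxyl oxygen bound to an sp3 (X4) carbon — an aliphatic alcohol.
The molecule carries a hydroxyl group (-OH), whose atoms satisfy every constraint of the query, so the pattern matches.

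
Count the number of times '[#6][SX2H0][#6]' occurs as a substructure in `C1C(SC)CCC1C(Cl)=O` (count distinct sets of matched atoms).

[#6][SX2H0][#6] is the SMARTS for a thioether: an aliphatic sulfur bridging two carbons with no H on the sulfur.
Exactly one fragment in the molecule meets all constraints, giving 1 match.

1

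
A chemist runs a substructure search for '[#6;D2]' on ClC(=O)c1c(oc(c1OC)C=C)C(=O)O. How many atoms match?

Check the 15 heavy atoms by environment: 1× o (aromatic, D2) → no; 4× c (aromatic, D3) → no; 2× C (D3) → no; 3× O (D1) → no; 1× Cl (D1) → no; 1× C (D2) → match; 2× C (D1) → no; 1× O (D2) → no.
That gives 1 matching atom.

1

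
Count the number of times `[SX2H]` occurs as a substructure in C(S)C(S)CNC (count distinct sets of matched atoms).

[SX2H] is the SMARTS for a thiol: an aliphatic sulfur with two connections, one being H.
The molecule carries 2 separate instances of a thiol (-SH) meeting every constraint; each maps to a distinct set of atoms, giving 2 matches.

2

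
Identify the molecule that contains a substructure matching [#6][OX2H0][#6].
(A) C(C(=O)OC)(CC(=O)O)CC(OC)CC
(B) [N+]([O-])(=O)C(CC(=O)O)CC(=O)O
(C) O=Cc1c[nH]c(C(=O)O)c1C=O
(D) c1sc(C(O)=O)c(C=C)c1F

[#6][OX2H0][#6] describes an aliphatic oxygen bridging two carbons with no H on the oxygen (an ether).
(A) contains a methoxy ether (-OCH3), which satisfies every atom and bond constraint.
(B) has a carboxylic acid group (-C(=O)OH) but the -OH oxygen has H1; the =O is OX1, not OX2.
(C) has a carboxylic acid group (-C(=O)OH) but the -OH oxygen has H1; the =O is OX1, not OX2.
(D) has a carboxylic acid group (-C(=O)OH) but the -OH oxygen has H1; the =O is OX1, not OX2.
So the answer is (A).

A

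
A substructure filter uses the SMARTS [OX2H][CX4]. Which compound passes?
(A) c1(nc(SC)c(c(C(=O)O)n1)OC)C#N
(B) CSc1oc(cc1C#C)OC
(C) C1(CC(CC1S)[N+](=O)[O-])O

C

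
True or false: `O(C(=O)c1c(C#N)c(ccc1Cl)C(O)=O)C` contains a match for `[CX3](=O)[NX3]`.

False

The pattern [CX3](=O)[NX3] describes a carbonyl carbon bonded to a trivalent nitrogen — an amide.
The closest candidate here is a nitrile (-C#N), but the nitrile N is NX1 (triple-bonded), not NX3. No other fragment satisfies the full query, so there is no match.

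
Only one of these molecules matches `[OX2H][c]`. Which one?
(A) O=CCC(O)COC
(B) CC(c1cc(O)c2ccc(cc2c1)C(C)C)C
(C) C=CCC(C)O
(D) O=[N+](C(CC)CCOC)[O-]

[OX2H][c] describes a hydroxyl oxygen attached to an aromatic carbon (a phenol).
(A) has a hydroxyl group (-OH) but the -OH is on an aliphatic carbon, not an aromatic c.
(B) contains a hydroxyl group (-OH), which satisfies every atom and bond constraint.
(C) has a hydroxyl group (-OH) but the -OH is on an aliphatic carbon, not an aromatic c.
(D) has a methoxy ether (-OCH3) but the oxygen has H0, not H1.
So the answer is (B).

B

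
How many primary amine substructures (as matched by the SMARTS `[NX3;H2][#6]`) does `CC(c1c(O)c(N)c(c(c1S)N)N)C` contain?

[NX3;H2][#6] is the SMARTS for a primary amine: a trivalent nitrogen with two H attached to carbon.
The molecule carries 3 separate instances of a primary amino group (-NH2) meeting every constraint; each maps to a distinct set of atoms, giving 3 matches.

3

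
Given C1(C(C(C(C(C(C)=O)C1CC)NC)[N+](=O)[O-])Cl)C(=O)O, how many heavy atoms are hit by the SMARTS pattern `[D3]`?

9

The query [D3] means: atom with exactly three heavy-atom neighbours.
Check the 20 heavy atoms by environment: 8× C (D3) → match; 1× N (charge +1, D3) → match; 1× O (charge -1, D1) → no; 4× O (D1) → no; 1× C (D2) → no; 3× C (D1) → no; 1× N (D2) → no; 1× Cl (D1) → no.
Summing the matching environments: 8 + 1 = 9 matching atoms.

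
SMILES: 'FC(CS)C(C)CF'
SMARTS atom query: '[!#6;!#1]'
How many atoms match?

The query [!#6;!#1] means: not carbon and not hydrogen — any heteroatom.
Check the 8 heavy atoms by environment: 5× C → no; 2× F → match; 1× S → match.
Summing the matching environments: 2 + 1 = 3 matching atoms.

3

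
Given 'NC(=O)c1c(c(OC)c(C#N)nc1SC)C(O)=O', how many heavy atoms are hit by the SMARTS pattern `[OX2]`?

The query [OX2] means: aliphatic oxygen with two total connections — ether, hydroxyl, or ester single-bond O.
Check the 18 heavy atoms by environment: 1× n (aromatic, X2) → no; 5× c (aromatic, X3) → no; 2× O (X2) → match; 2× C (X4) → no; 2× C (X3) → no; 2× O (X1) → no; 1× N (X3) → no; 1× C (X2) → no; 1× N (X1) → no; 1× S (X2) → no.
That gives 2 matching atoms.

2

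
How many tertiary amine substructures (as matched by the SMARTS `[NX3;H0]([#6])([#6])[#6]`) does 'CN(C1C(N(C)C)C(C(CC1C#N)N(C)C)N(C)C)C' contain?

4

[NX3;H0]([#6])([#6])[#6] is the SMARTS for a tertiary amine: a trivalent nitrogen with no H, bonded to three carbons.
The molecule carries 4 separate instances of a dimethylamino group (-N(CH3)2) meeting every constraint; each maps to a distinct set of atoms, giving 4 matches.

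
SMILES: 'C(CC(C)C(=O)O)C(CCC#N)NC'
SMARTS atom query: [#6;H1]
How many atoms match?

2

The query [#6;H1] means: any carbon bearing exactly one hydrogen.
Check the 14 heavy atoms by environment: 4× C (H2) → no; 2× C (H1) → match; 2× C (H3) → no; 2× C (H0) → no; 1× O (H0) → no; 1× O (H1) → no; 1× N (H1) → no; 1× N (H0) → no.
That gives 2 matching atoms.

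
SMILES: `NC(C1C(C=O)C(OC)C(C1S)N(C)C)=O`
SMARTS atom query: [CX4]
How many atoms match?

8

The query [CX4] means: C with X4: aliphatic carbon with exactly 4 total connections (bonds + H).
Check the 16 heavy atoms by environment: 8× C (X4) → match; 2× N (X3) → no; 2× C (X3) → no; 2× O (X1) → no; 1× O (X2) → no; 1× S (X2) → no.
That gives 8 matching atoms.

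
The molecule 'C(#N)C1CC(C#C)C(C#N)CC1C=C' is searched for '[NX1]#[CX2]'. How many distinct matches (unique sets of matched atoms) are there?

2

[NX1]#[CX2] is the SMARTS for a nitrile: a nitrogen triple-bonded to a two-connected carbon.
The molecule carries 2 separate instances of a nitrile (-C#N) meeting every constraint; each maps to a distinct set of atoms, giving 2 matches.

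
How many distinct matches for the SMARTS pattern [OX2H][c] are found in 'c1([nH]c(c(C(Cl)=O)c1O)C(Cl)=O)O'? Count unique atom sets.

2

[OX2H][c] is the SMARTS for a phenol: a hydroxyl oxygen attached to an aromatic carbon.
The molecule carries 2 separate instances of a hydroxyl group (-OH) meeting every constraint; each maps to a distinct set of atoms, giving 2 matches.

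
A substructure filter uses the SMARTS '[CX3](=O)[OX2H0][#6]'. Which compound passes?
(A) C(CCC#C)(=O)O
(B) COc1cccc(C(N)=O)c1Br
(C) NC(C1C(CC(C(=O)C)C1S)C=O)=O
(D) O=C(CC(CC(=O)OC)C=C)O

D

[CX3](=O)[OX2H0][#6] describes a carbonyl carbon bonded to an oxygen that is itself bonded to carbon (no H on that O) (an ester).
(A) has a carboxylic acid group (-C(=O)OH) but the singly-bonded O carries H (OX2H1, not H0).
(B) has a methoxy ether (-OCH3) but the ether oxygen is not adjacent to a C=O carbon.
(C) has a primary amide (-C(=O)NH2) but the carbonyl is bonded to N, not to an O-C linkage.
(D) contains a methyl-ester group (-C(=O)OCH3), which satisfies every atom and bond constraint.
So the answer is (D).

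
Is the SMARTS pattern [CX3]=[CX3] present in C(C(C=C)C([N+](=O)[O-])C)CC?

The pattern [CX3]=[CX3] describes a non-aromatic C=C double bond between two sp2 carbons — an alkene.
The molecule carries a vinyl group (-CH=CH2), whose atoms satisfy every constraint of the query, so the pattern matches.

Yes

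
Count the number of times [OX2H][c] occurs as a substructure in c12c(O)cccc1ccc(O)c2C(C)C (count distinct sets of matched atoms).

2

[OX2H][c] is the SMARTS for a phenol: a hydroxyl oxygen attached to an aromatic carbon.
The molecule carries 2 separate instances of a hydroxyl group (-OH) meeting every constraint; each maps to a distinct set of atoms, giving 2 matches.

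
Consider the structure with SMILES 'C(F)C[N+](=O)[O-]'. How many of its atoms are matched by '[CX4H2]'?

Check the 6 heavy atoms by environment: 2× C (H2, X4) → match; 1× N (charge +1, H0, X3) → no; 1× O (charge -1, H0, X1) → no; 1× O (H0, X1) → no; 1× F (H0, X1) → no.
That gives 2 matching atoms.

2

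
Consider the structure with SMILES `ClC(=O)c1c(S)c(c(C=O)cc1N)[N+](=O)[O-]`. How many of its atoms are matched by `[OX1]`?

4

Check the 16 heavy atoms by environment: 6× c (aromatic, X3) → no; 1× N (charge +1, X3) → no; 1× O (charge -1, X1) → match; 3× O (X1) → match; 2× C (X3) → no; 1× Cl (X1) → no; 1× S (X2) → no; 1× N (X3) → no.
Summing the matching environments: 1 + 3 = 4 matching atoms.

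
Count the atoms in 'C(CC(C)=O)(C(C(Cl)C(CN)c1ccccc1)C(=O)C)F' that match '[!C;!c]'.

Check the 21 heavy atoms by environment: 10× C → no; 2× O → match; 6× c (aromatic) → no; 1× F → match; 1× N → match; 1× Cl → match.
Summing the matching environments: 2 + 1 + 1 + 1 = 5 matching atoms.

5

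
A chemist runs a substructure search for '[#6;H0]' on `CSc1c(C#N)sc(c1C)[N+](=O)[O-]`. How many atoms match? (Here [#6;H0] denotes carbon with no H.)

5

Check the 13 heavy atoms by environment: 1× s (aromatic, H0) → no; 4× c (aromatic, H0) → match; 1× N (charge +1, H0) → no; 1× O (charge -1, H0) → no; 1× O (H0) → no; 2× C (H3) → no; 1× C (H0) → match; 1× N (H0) → no; 1× S (H0) → no.
Summing the matching environments: 4 + 1 = 5 matching atoms.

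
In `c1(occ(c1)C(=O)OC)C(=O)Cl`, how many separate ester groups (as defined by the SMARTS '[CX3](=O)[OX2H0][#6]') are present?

[CX3](=O)[OX2H0][#6] is the SMARTS for an ester: a carbonyl carbon bonded to an oxygen that is itself bonded to carbon (no H on that O).
Exactly one fragment in the molecule meets all constraints, giving 1 match.

1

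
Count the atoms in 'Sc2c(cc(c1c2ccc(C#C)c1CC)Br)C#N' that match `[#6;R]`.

10

The query [#6;R] means: carbon that is part of a ring.
Check the 18 heavy atoms by environment: 10× c (aromatic, in 6-ring) → match; 5× C (acyclic) → no; 1× Br (acyclic) → no; 1× N (acyclic) → no; 1× S (acyclic) → no.
That gives 10 matching atoms.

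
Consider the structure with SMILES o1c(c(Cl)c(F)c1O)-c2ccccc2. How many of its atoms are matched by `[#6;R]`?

Check the 14 heavy atoms by environment: 1× o (aromatic, in 5-ring) → no; 4× c (aromatic, in 5-ring) → match; 1× Cl (acyclic) → no; 6× c (aromatic, in 6-ring) → match; 1× F (acyclic) → no; 1× O (acyclic) → no.
Summing the matching environments: 4 + 6 = 10 matching atoms.

10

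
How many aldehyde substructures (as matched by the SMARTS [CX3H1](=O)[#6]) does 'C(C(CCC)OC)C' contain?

0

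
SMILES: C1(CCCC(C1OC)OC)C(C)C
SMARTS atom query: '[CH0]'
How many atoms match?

0

The query [CH0] means: aliphatic carbon with no attached hydrogen.
Check the 13 heavy atoms by environment: 3× C (H2) → no; 4× C (H1) → no; 2× O (H0) → no; 4× C (H3) → no.
No environment satisfies the query, so 0 matching atoms.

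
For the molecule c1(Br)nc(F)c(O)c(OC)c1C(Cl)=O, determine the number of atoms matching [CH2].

0

The query [CH2] means: aliphatic carbon with exactly two hydrogens.
Check the 14 heavy atoms by environment: 1× n (aromatic, H0) → no; 5× c (aromatic, H0) → no; 2× O (H0) → no; 1× C (H3) → no; 1× F (H0) → no; 1× Br (H0) → no; 1× C (H0) → no; 1× Cl (H0) → no; 1× O (H1) → no.
No environment satisfies the query, so 0 matching atoms.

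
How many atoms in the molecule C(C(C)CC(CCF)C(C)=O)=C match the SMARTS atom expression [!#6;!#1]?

2

The query [!#6;!#1] means: not carbon and not hydrogen — any heteroatom.
Check the 12 heavy atoms by environment: 10× C → no; 1× O → match; 1× F → match.
Summing the matching environments: 1 + 1 = 2 matching atoms.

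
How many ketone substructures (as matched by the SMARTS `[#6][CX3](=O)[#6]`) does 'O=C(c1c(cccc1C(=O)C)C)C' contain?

2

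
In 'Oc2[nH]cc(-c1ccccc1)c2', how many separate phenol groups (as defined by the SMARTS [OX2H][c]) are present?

1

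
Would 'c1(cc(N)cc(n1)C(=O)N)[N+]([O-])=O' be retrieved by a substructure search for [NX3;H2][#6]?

Yes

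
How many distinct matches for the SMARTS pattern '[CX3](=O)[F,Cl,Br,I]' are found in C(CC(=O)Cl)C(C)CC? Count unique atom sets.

1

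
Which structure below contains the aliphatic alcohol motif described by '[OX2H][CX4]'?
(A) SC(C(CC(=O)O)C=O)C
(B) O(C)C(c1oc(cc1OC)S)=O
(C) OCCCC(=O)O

[OX2H][CX4] describes a hydroxyl oxygen bound to an sp3 (X4) carbon (an aliphatic alcohol).
(A) has a carboxylic acid group (-C(=O)OH) but the -OH is on a CX3 carbonyl carbon, not a CX4 carbon.
(B) has a methoxy ether (-OCH3) but the oxygen has H0 (ether), not H1.
(C) contains a hydroxyl group (-OH), which satisfies every atom and bond constraint.
So the answer is (C).

C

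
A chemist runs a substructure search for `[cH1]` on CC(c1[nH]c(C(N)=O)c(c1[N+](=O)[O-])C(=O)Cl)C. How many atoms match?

Check the 17 heavy atoms by environment: 1× n (aromatic, H1) → no; 4× c (aromatic, H0) → no; 1× C (H1) → no; 2× C (H3) → no; 2× C (H0) → no; 3× O (H0) → no; 1× N (H2) → no; 1× N (charge +1, H0) → no; 1× O (charge -1, H0) → no; 1× Cl (H0) → no.
No environment satisfies the query, so 0 matching atoms.

0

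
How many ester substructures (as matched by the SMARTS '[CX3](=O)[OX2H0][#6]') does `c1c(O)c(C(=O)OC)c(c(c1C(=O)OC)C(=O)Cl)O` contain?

2

[CX3](=O)[OX2H0][#6] is the SMARTS for an ester: a carbonyl carbon bonded to an oxygen that is itself bonded to carbon (no H on that O).
The molecule carries 2 separate instances of a methyl-ester group (-C(=O)OCH3) meeting every constraint; each maps to a distinct set of atoms, giving 2 matches.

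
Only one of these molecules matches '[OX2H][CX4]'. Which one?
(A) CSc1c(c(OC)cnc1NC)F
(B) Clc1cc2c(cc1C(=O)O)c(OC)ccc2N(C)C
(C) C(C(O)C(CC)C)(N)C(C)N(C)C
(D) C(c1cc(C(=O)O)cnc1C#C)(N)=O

C

[OX2H][CX4] describes a hydroxyl oxygen bound to an sp3 (X4) carbon (an aliphatic alcohol).
(A) has a methoxy ether (-OCH3) but the oxygen has H0 (ether), not H1.
(B) has a carboxylic acid group (-C(=O)OH) but the -OH is on a CX3 carbonyl carbon, not a CX4 carbon.
(C) contains a hydroxyl group (-OH), which satisfies every atom and bond constraint.
(D) has a carboxylic acid group (-C(=O)OH) but the -OH is on a CX3 carbonyl carbon, not a CX4 carbon.
So the answer is (C).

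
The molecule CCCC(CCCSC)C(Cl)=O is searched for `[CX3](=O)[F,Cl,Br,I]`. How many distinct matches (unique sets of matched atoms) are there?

1

[CX3](=O)[F,Cl,Br,I] is the SMARTS for an acyl halide: a carbonyl carbon bonded to a halogen.
Exactly one fragment in the molecule meets all constraints, giving 1 match.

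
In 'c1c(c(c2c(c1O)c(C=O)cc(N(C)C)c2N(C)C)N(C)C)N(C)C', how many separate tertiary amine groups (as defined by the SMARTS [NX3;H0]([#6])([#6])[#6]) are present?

4

[NX3;H0]([#6])([#6])[#6] is the SMARTS for a tertiary amine: a trivalent nitrogen with no H, bonded to three carbons.
The molecule carries 4 separate instances of a dimethylamino group (-N(CH3)2) meeting every constraint; each maps to a distinct set of atoms, giving 4 matches.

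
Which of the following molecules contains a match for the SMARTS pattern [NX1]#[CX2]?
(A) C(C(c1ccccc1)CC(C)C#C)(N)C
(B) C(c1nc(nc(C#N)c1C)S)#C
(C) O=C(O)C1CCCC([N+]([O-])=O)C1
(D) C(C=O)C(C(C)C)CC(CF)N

B

[NX1]#[CX2] describes a nitrogen triple-bonded to a two-connected carbon (a nitrile).
(A) has a primary amino group (-NH2) but the nitrogen is NX3 (three connections), not NX1 triple-bonded.
(B) contains a nitrile (-C#N), which satisfies every atom and bond constraint.
(C) has a nitro group (-[N+](=O)[O-]) but there is no C#N triple bond.
(D) has a primary amino group (-NH2) but the nitrogen is NX3 (three connections), not NX1 triple-bonded.
So the answer is (B).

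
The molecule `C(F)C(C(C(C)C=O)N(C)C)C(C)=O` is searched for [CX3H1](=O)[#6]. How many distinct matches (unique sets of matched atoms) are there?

[CX3H1](=O)[#6] is the SMARTS for an aldehyde: an sp2 carbon with one H, double-bonded to O and single-bonded to carbon.
Exactly one fragment in the molecule meets all constraints, giving 1 match.

1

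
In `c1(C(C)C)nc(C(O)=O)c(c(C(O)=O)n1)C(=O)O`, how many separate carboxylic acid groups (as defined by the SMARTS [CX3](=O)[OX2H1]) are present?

3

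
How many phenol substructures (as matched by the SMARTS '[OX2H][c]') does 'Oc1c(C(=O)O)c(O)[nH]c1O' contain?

[OX2H][c] is the SMARTS for a phenol: a hydroxyl oxygen attached to an aromatic carbon.
The molecule carries 3 separate instances of a hydroxyl group (-OH) meeting every constraint; each maps to a distinct set of atoms, giving 3 matches.

3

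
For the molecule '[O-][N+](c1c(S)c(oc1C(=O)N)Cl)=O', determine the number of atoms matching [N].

The query [N] means: uppercase N matches aliphatic (non-aromatic) nitrogen only.
Check the 13 heavy atoms by environment: 1× o (aromatic) → no; 4× c (aromatic) → no; 1× S → no; 1× Cl → no; 1× C → no; 2× O → no; 1× N → match; 1× N (charge +1) → match; 1× O (charge -1) → no.
Summing the matching environments: 1 + 1 = 2 matching atoms.

2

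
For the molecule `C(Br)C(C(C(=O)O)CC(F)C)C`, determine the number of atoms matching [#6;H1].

3

Check the 12 heavy atoms by environment: 2× C (H2) → no; 3× C (H1) → match; 2× C (H3) → no; 1× F (H0) → no; 1× Br (H0) → no; 1× C (H0) → no; 1× O (H0) → no; 1× O (H1) → no.
That gives 3 matching atoms.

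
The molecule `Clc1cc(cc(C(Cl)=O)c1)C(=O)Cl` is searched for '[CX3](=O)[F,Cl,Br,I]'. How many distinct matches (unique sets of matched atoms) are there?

[CX3](=O)[F,Cl,Br,I] is the SMARTS for an acyl halide: a carbonyl carbon bonded to a halogen.
The molecule carries 2 separate instances of an acyl chloride (-C(=O)Cl) meeting every constraint; each maps to a distinct set of atoms, giving 2 matches.

2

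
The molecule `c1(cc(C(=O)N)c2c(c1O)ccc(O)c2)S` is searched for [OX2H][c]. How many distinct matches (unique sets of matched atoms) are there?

2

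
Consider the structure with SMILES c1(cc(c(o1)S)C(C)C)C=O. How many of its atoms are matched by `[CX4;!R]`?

The query [CX4;!R] means: aliphatic carbon with four total connections, not in a ring.
Check the 11 heavy atoms by environment: 1× o (aromatic, X2, in 5-ring) → no; 4× c (aromatic, X3, in 5-ring) → no; 1× C (X3, acyclic) → no; 1× O (X1, acyclic) → no; 1× S (X2, acyclic) → no; 3× C (X4, acyclic) → match.
That gives 3 matching atoms.

3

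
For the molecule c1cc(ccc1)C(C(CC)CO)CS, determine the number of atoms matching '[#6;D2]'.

8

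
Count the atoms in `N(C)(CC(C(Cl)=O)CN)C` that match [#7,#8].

3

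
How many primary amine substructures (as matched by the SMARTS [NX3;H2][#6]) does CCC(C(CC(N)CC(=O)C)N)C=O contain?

[NX3;H2][#6] is the SMARTS for a primary amine: a trivalent nitrogen with two H attached to carbon.
The molecule carries 2 separate instances of a primary amino group (-NH2) meeting every constraint; each maps to a distinct set of atoms, giving 2 matches.

2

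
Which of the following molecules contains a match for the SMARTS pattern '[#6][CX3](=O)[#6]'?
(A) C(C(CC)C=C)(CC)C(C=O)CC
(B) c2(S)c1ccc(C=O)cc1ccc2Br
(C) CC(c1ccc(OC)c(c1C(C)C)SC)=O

[#6][CX3](=O)[#6] describes a carbonyl carbon (no H) flanked by two carbons (a ketone).
(A) has an aldehyde (-CHO) but the carbonyl carbon has H1, so it is not flanked by two carbons.
(B) has an aldehyde (-CHO) but the carbonyl carbon has H1, so it is not flanked by two carbons.
(C) contains an acetyl/ketone group (-C(=O)CH3), which satisfies every atom and bond constraint.
So the answer is (C).

C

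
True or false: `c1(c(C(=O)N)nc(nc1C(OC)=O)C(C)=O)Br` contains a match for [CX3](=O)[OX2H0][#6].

True

The pattern [CX3](=O)[OX2H0][#6] describes a carbonyl carbon bonded to an oxygen that is itself bonded to carbon (no H on that O) — an ester.
The molecule carries a methyl-ester group (-C(=O)OCH3), whose atoms satisfy every constraint of the query, so the pattern matches.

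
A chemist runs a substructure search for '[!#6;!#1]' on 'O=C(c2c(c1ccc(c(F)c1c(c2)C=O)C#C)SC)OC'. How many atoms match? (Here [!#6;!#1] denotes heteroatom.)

5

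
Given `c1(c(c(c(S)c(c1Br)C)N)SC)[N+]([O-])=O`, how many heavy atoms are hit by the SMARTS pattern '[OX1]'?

2

The query [OX1] means: aliphatic oxygen with one total connection — typically a carbonyl =O or an oxide.
Check the 15 heavy atoms by environment: 6× c (aromatic, X3) → no; 2× S (X2) → no; 2× C (X4) → no; 1× Br (X1) → no; 1× N (charge +1, X3) → no; 1× O (charge -1, X1) → match; 1× O (X1) → match; 1× N (X3) → no.
Summing the matching environments: 1 + 1 = 2 matching atoms.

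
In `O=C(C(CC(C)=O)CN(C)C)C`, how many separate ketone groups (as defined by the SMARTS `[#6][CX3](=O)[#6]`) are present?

2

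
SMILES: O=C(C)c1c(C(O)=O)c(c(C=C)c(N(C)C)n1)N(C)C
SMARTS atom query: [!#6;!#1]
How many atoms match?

6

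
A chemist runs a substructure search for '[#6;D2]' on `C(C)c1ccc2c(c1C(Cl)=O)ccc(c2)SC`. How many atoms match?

6

The query [#6;D2] means: any carbon bonded to exactly two heavy atoms.
Check the 17 heavy atoms by environment: 5× c (aromatic, D3) → no; 5× c (aromatic, D2) → match; 1× S (D2) → no; 2× C (D1) → no; 1× C (D3) → no; 1× O (D1) → no; 1× Cl (D1) → no; 1× C (D2) → match.
Summing the matching environments: 5 + 1 = 6 matching atoms.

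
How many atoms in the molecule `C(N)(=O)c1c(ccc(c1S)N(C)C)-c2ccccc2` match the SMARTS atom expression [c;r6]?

12

Check the 19 heavy atoms by environment: 12× c (aromatic, in 6-ring) → match; 2× N (acyclic) → no; 3× C (acyclic) → no; 1× S (acyclic) → no; 1× O (acyclic) → no.
That gives 12 matching atoms.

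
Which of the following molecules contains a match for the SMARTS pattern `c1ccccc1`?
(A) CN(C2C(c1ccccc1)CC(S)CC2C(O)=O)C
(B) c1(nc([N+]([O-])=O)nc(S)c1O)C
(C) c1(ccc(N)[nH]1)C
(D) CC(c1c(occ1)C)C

A

c1ccccc1 describes six aromatic carbons in a ring (a benzene ring).
(A) contains a phenyl ring, which satisfies every atom and bond constraint.
(B) has a methyl group (-CH3) but no six-membered all-carbon aromatic ring is present.
(C) has a methyl group (-CH3) but no six-membered all-carbon aromatic ring is present.
(D) has a methyl group (-CH3) but no six-membered all-carbon aromatic ring is present.
So the answer is (A).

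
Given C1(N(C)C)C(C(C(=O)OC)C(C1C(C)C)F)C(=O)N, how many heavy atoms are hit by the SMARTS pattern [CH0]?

The query [CH0] means: aliphatic carbon with no attached hydrogen.
Check the 19 heavy atoms by environment: 6× C (H1) → no; 5× C (H3) → no; 2× C (H0) → match; 3× O (H0) → no; 1× N (H2) → no; 1× F (H0) → no; 1× N (H0) → no.
That gives 2 matching atoms.

2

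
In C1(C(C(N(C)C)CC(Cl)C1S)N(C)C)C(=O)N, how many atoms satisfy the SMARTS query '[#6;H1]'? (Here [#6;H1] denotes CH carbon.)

5

Check the 17 heavy atoms by environment: 5× C (H1) → match; 1× C (H2) → no; 2× N (H0) → no; 4× C (H3) → no; 1× C (H0) → no; 1× O (H0) → no; 1× N (H2) → no; 1× S (H1) → no; 1× Cl (H0) → no.
That gives 5 matching atoms.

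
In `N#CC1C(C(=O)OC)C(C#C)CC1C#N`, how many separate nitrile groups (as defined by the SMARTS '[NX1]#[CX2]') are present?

[NX1]#[CX2] is the SMARTS for a nitrile: a nitrogen triple-bonded to a two-connected carbon.
The molecule carries 2 separate instances of a nitrile (-C#N) meeting every constraint; each maps to a distinct set of atoms, giving 2 matches.

2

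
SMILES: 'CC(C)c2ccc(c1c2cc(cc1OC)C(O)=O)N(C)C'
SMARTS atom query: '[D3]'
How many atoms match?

9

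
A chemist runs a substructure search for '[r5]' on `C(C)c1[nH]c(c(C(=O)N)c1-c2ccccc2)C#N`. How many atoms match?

5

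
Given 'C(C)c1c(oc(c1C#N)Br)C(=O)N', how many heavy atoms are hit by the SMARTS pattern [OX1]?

1

The query [OX1] means: aliphatic oxygen with one total connection — typically a carbonyl =O or an oxide.
Check the 13 heavy atoms by environment: 1× o (aromatic, X2) → no; 4× c (aromatic, X3) → no; 1× C (X3) → no; 1× O (X1) → match; 1× N (X3) → no; 1× C (X2) → no; 1× N (X1) → no; 1× Br (X1) → no; 2× C (X4) → no.
That gives 1 matching atom.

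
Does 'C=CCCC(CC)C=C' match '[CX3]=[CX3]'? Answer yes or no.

Yes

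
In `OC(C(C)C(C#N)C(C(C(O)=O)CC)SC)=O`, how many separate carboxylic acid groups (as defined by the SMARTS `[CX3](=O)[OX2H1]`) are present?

[CX3](=O)[OX2H1] is the SMARTS for a carboxylic acid: an sp2 carbon double-bonded to O and single-bonded to an -OH oxygen.
The molecule carries 2 separate instances of a carboxylic acid group (-C(=O)OH) meeting every constraint; each maps to a distinct set of atoms, giving 2 matches.

2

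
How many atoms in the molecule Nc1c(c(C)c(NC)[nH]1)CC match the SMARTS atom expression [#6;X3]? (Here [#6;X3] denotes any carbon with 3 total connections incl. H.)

4

The query [#6;X3] means: any carbon (aromatic or not) with three total connections.
Check the 11 heavy atoms by environment: 1× n (aromatic, X3) → no; 4× c (aromatic, X3) → match; 2× N (X3) → no; 4× C (X4) → no.
That gives 4 matching atoms.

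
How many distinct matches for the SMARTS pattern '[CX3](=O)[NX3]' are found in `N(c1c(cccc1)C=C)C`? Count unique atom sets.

0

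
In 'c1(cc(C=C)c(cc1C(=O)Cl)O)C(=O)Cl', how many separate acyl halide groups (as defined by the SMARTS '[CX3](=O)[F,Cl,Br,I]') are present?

[CX3](=O)[F,Cl,Br,I] is the SMARTS for an acyl halide: a carbonyl carbon bonded to a halogen.
The molecule carries 2 separate instances of an acyl chloride (-C(=O)Cl) meeting every constraint; each maps to a distinct set of atoms, giving 2 matches.

2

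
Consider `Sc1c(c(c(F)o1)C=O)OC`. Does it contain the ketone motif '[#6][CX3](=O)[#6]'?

The pattern [#6][CX3](=O)[#6] describes a carbonyl carbon (no H) flanked by two carbons — a ketone.
The closest candidate here is an aldehyde (-CHO), but the carbonyl carbon has H1, so it is not flanked by two carbons. No other fragment satisfies the full query, so there is no match.

No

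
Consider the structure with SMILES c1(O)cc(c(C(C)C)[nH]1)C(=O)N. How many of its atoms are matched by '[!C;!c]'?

The query [!C;!c] means: neither aliphatic nor aromatic carbon — same as [!#6].
Check the 12 heavy atoms by environment: 1× n (aromatic) → match; 4× c (aromatic) → no; 4× C → no; 2× O → match; 1× N → match.
Summing the matching environments: 1 + 2 + 1 = 4 matching atoms.

4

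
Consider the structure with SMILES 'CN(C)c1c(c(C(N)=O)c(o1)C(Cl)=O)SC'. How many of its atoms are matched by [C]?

The query [C] means: uppercase C matches aliphatic (non-aromatic) carbon only.
Check the 16 heavy atoms by environment: 1× o (aromatic) → no; 4× c (aromatic) → no; 5× C → match; 2× O → no; 2× N → no; 1× S → no; 1× Cl → no.
That gives 5 matching atoms.

5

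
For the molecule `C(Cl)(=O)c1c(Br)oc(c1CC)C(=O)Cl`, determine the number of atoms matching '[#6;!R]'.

4

The query [#6;!R] means: carbon not in any ring.
Check the 14 heavy atoms by environment: 1× o (aromatic, in 5-ring) → no; 4× c (aromatic, in 5-ring) → no; 4× C (acyclic) → match; 2× O (acyclic) → no; 2× Cl (acyclic) → no; 1× Br (acyclic) → no.
That gives 4 matching atoms.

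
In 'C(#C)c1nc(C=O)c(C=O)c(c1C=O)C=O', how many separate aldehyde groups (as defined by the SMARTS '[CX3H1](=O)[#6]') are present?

4

[CX3H1](=O)[#6] is the SMARTS for an aldehyde: an sp2 carbon with one H, double-bonded to O and single-bonded to carbon.
The molecule carries 4 separate instances of an aldehyde (-CHO) meeting every constraint; each maps to a distinct set of atoms, giving 4 matches.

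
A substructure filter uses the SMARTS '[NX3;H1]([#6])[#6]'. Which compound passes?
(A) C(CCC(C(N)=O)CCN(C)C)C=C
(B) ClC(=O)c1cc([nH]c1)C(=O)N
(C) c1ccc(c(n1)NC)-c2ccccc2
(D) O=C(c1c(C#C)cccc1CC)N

[NX3;H1]([#6])[#6] describes a trivalent nitrogen with one H, bonded to two carbons (a secondary amine).
(A) has a dimethylamino group (-N(CH3)2) but the nitrogen has H0, not H1.
(B) has a primary amide (-C(=O)NH2) but the -C(=O)NH2 nitrogen has H2, not H1.
(C) contains an N-methylamino group (-NHCH3), which satisfies every atom and bond constraint.
(D) has a primary amide (-C(=O)NH2) but the -C(=O)NH2 nitrogen has H2, not H1.
So the answer is (C).

C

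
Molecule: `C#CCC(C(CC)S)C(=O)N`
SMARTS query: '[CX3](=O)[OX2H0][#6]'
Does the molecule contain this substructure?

No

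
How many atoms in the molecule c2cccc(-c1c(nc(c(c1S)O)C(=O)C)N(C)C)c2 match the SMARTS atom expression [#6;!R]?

4

The query [#6;!R] means: carbon not in any ring.
Check the 20 heavy atoms by environment: 1× n (aromatic, in 6-ring) → no; 11× c (aromatic, in 6-ring) → no; 1× S (acyclic) → no; 1× N (acyclic) → no; 4× C (acyclic) → match; 2× O (acyclic) → no.
That gives 4 matching atoms.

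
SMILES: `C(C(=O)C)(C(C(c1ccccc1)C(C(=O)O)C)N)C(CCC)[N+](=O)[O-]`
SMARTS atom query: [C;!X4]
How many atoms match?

2

Check the 25 heavy atoms by environment: 10× C (X4) → no; 6× c (aromatic, X3) → no; 1× N (charge +1, X3) → no; 1× O (charge -1, X1) → no; 3× O (X1) → no; 2× C (X3) → match; 1× O (X2) → no; 1× N (X3) → no.
That gives 2 matching atoms.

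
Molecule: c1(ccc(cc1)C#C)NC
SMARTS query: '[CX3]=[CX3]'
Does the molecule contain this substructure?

The pattern [CX3]=[CX3] describes a non-aromatic C=C double bond between two sp2 carbons — an alkene.
The closest candidate here is an ethynyl group (-C#CH), but the C-C bond is a triple bond, not a double bond. No other fragment satisfies the full query, so there is no match.

No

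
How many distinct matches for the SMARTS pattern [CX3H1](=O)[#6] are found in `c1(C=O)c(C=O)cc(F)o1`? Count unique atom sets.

2

[CX3H1](=O)[#6] is the SMARTS for an aldehyde: an sp2 carbon with one H, double-bonded to O and single-bonded to carbon.
The molecule carries 2 separate instances of an aldehyde (-CHO) meeting every constraint; each maps to a distinct set of atoms, giving 2 matches.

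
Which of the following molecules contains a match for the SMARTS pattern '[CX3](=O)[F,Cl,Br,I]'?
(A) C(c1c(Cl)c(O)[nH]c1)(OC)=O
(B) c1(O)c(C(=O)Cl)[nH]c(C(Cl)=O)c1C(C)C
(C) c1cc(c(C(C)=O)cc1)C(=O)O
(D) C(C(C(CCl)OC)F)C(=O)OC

[CX3](=O)[F,Cl,Br,I] describes a carbonyl carbon bonded to a halogen (an acyl halide).
(A) has a methyl-ester group (-C(=O)OCH3) but the carbonyl is bonded to -O-C, not to a halogen.
(B) contains an acyl chloride (-C(=O)Cl), which satisfies every atom and bond constraint.
(C) has a carboxylic acid group (-C(=O)OH) but the carbonyl is bonded to -OH, not to a halogen.
(D) has a chloro substituent but the Cl is not on a carbonyl carbon.
So the answer is (B).

B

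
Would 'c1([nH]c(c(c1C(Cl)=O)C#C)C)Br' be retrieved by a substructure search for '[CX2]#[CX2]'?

The pattern [CX2]#[CX2] describes a carbon-carbon triple bond — an alkyne.
The molecule carries an ethynyl group (-C#CH), whose atoms satisfy every constraint of the query, so the pattern matches.

Yes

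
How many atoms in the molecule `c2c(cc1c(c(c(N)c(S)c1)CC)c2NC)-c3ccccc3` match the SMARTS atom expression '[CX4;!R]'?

The query [CX4;!R] means: aliphatic carbon with four total connections, not in a ring.
Check the 22 heavy atoms by environment: 16× c (aromatic, X3, in 6-ring) → no; 1× S (X2, acyclic) → no; 2× N (X3, acyclic) → no; 3× C (X4, acyclic) → match.
That gives 3 matching atoms.

3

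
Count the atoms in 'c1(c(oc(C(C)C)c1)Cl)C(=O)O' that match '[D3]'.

5

Check the 12 heavy atoms by environment: 1× o (aromatic, D2) → no; 3× c (aromatic, D3) → match; 1× c (aromatic, D2) → no; 2× C (D3) → match; 2× O (D1) → no; 1× Cl (D1) → no; 2× C (D1) → no.
Summing the matching environments: 3 + 2 = 5 matching atoms.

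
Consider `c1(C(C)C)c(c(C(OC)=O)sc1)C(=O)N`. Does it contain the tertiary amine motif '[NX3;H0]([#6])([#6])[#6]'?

No

The pattern [NX3;H0]([#6])([#6])[#6] describes a trivalent nitrogen with no H, bonded to three carbons — a tertiary amine.
The closest candidate here is a primary amide (-C(=O)NH2), but the amide nitrogen has H2 and only one carbon neighbour. No other fragment satisfies the full query, so there is no match.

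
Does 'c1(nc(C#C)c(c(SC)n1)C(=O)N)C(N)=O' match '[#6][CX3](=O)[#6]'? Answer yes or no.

The pattern [#6][CX3](=O)[#6] describes a carbonyl carbon (no H) flanked by two carbons — a ketone.
The closest candidate here is a primary amide (-C(=O)NH2), but one neighbour of the carbonyl carbon is N, not C. No other fragment satisfies the full query, so there is no match.

No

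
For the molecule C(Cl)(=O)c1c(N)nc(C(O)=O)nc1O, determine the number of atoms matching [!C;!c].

8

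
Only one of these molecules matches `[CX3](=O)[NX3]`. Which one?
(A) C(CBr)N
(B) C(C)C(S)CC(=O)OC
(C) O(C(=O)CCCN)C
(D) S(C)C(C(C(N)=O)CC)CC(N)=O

D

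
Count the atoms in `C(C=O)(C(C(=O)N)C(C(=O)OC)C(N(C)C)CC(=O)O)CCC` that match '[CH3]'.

The query [CH3] means: aliphatic carbon with exactly three hydrogens.
Check the 23 heavy atoms by environment: 3× C (H2) → no; 5× C (H1) → no; 4× C (H3) → match; 3× C (H0) → no; 5× O (H0) → no; 1× O (H1) → no; 1× N (H2) → no; 1× N (H0) → no.
That gives 4 matching atoms.

4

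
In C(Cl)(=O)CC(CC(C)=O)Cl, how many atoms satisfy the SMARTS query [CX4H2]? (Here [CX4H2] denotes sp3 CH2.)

2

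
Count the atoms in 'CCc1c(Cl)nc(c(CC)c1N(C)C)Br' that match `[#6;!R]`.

6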